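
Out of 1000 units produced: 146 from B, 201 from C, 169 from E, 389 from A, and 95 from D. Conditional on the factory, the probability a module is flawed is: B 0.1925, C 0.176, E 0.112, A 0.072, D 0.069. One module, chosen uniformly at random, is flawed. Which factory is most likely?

C

Prior × likelihood for each hypothesis:
  B: 0.146 × 0.1925 = 0.028105
  C: 0.201 × 0.176 = 0.035376
  E: 0.169 × 0.112 = 0.018928
  A: 0.389 × 0.072 = 0.028008
  D: 0.095 × 0.069 = 0.006555
Sum = 0.116972.
Largest term belongs to C, so C is most probable.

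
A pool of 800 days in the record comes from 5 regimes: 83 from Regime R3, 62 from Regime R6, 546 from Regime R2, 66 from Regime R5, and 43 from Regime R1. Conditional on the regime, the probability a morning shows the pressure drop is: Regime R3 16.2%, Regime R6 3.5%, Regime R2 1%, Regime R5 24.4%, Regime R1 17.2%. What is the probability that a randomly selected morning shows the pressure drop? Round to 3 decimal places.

0.056

By Bayes' rule, posterior ∝ prior × likelihood:
  Regime R3: 0.10375 × 0.162 = 0.0168075
  Regime R6: 0.0775 × 0.035 = 0.0027125
  Regime R2: 0.6825 × 0.01 = 0.006825
  Regime R5: 0.0825 × 0.244 = 0.02013
  Regime R1: 0.05375 × 0.172 = 0.009245
P(drop) = 0.0168075 + 0.0027125 + 0.006825 + 0.02013 + 0.009245 = 0.05572 → 0.056.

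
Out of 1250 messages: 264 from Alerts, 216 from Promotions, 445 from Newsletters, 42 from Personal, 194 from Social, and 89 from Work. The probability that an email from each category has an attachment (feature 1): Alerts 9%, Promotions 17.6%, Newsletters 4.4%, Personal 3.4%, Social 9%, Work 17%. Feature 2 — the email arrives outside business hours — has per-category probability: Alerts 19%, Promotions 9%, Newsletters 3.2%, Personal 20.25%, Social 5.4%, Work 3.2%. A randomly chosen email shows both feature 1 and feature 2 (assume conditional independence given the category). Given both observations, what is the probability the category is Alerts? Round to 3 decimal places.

0.439

By Bayes' rule, posterior ∝ prior × likelihood:
  Alerts: 0.2112 × 0.09 × 0.19 = 0.00361152
  Promotions: 0.1728 × 0.176 × 0.09 = 0.002737152
  Newsletters: 0.356 × 0.044 × 0.032 = 0.000501248
  Personal: 0.0336 × 0.034 × 0.2025 = 0.000231336
  Social: 0.1552 × 0.09 × 0.054 = 0.000754272
  Work: 0.0712 × 0.17 × 0.032 = 0.000387328
Normalizing constant = 0.008222856.
P(Alerts | evidence) = 0.00361152 / 0.008222856 ≈ 0.439.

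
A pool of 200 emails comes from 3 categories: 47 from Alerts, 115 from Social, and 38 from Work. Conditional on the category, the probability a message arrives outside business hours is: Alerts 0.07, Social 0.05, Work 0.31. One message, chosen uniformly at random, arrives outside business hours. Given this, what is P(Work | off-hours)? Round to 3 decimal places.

Prior × likelihood for each hypothesis:
  Alerts: 0.235 × 0.07 = 0.01645
  Social: 0.575 × 0.05 = 0.02875
  Work: 0.19 × 0.31 = 0.0589
Total = 0.1041.
P(Work | evidence) = 0.0589 / 0.1041 ≈ 0.566.

0.566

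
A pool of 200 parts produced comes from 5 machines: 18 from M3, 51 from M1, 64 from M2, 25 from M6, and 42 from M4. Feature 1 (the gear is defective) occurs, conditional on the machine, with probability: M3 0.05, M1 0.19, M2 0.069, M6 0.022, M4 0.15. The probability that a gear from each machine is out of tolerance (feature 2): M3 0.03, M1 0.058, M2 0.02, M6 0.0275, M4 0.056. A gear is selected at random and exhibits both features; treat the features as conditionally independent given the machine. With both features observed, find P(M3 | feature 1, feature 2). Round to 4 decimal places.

0.0258

Unnormalized posteriors (prior × likelihood):
  M3: 0.09 × 0.05 × 0.03 = 0.000135
  M1: 0.255 × 0.19 × 0.058 = 0.0028101
  M2: 0.32 × 0.069 × 0.02 = 0.0004416
  M6: 0.125 × 0.022 × 0.0275 = 0.000075625
  M4: 0.21 × 0.15 × 0.056 = 0.001764
Normalizing constant = 0.005226325.
P(M3 | evidence) = 0.000135 / 0.005226325 ≈ 0.0258.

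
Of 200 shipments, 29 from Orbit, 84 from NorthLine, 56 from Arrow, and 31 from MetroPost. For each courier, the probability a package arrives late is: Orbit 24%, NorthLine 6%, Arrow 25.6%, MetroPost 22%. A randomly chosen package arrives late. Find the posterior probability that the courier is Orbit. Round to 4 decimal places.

0.2099

By Bayes' rule, posterior ∝ prior × likelihood:
  Orbit: 0.145 × 0.24 = 0.0348
  NorthLine: 0.42 × 0.06 = 0.0252
  Arrow: 0.28 × 0.256 = 0.07168
  MetroPost: 0.155 × 0.22 = 0.0341
Normalizing constant = 0.16578.
P(Orbit | evidence) = 0.0348 / 0.16578 ≈ 0.2099.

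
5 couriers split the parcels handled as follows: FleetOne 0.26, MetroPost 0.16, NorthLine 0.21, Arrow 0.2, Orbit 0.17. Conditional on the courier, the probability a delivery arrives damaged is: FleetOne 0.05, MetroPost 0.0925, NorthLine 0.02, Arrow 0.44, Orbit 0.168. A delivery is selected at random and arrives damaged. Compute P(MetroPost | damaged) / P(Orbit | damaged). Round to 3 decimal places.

0.518

By Bayes' rule, posterior ∝ prior × likelihood:
  FleetOne: 0.26 × 0.05 = 0.013
  MetroPost: 0.16 × 0.0925 = 0.0148
  NorthLine: 0.21 × 0.02 = 0.0042
  Arrow: 0.2 × 0.44 = 0.088
  Orbit: 0.17 × 0.168 = 0.02856
Sum = 0.14856.
The ratio is 0.0148 / 0.02856 (the normalizer cancels) = 0.518.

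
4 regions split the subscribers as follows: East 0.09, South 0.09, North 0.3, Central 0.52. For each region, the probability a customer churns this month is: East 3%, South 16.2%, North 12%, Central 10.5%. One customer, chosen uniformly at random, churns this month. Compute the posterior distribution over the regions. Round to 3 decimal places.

East 0.025, South 0.135, North 0.334, Central 0.506

Compute prior × likelihood for every hypothesis:
  East: 0.09 × 0.03 = 0.0027
  South: 0.09 × 0.162 = 0.01458
  North: 0.3 × 0.12 = 0.036
  Central: 0.52 × 0.105 = 0.0546
Total = 0.10788.
P(East | churn) = 0.0027/0.10788 ≈ 0.025
P(South | churn) = 0.01458/0.10788 ≈ 0.135
P(North | churn) = 0.036/0.10788 ≈ 0.334
P(Central | churn) = 0.0546/0.10788 ≈ 0.506
(Check: 0.025+0.135+0.334+0.506 = 1.000.)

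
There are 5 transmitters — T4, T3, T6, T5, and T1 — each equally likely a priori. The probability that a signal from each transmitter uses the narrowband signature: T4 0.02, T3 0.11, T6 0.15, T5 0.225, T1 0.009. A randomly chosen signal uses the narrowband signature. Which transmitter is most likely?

Since the prior is uniform, the posterior is proportional to the likelihood:
  T4: 0.02
  T3: 0.11
  T6: 0.15
  T5: 0.225
  T1: 0.009
Sum = 0.514.
Largest term belongs to T5, so T5 is most probable.

T5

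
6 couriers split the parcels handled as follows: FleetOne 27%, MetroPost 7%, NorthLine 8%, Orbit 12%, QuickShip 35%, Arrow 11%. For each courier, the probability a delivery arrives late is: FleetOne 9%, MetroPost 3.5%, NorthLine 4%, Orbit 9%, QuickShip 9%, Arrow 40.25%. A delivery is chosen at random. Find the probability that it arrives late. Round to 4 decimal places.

Prior × likelihood for each hypothesis:
  FleetOne: 0.27 × 0.09 = 0.0243
  MetroPost: 0.07 × 0.035 = 0.00245
  NorthLine: 0.08 × 0.04 = 0.0032
  Orbit: 0.12 × 0.09 = 0.0108
  QuickShip: 0.35 × 0.09 = 0.0315
  Arrow: 0.11 × 0.4025 = 0.044275
P(late) = 0.0243 + 0.00245 + 0.0032 + 0.0108 + 0.0315 + 0.044275 = 0.116525 → 0.1165.

0.1165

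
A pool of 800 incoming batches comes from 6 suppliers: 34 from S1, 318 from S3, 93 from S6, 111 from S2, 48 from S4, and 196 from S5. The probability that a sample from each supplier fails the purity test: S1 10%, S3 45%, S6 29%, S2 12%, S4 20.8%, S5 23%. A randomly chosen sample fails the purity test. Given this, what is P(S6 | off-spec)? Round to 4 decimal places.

0.1115

Prior × likelihood for each hypothesis:
  S1: 0.0425 × 0.1 = 0.00425
  S3: 0.3975 × 0.45 = 0.178875
  S6: 0.11625 × 0.29 = 0.0337125
  S2: 0.13875 × 0.12 = 0.01665
  S4: 0.06 × 0.208 = 0.01248
  S5: 0.245 × 0.23 = 0.05635
Normalizing constant = 0.3023175.
P(S6 | evidence) = 0.0337125 / 0.3023175 ≈ 0.1115.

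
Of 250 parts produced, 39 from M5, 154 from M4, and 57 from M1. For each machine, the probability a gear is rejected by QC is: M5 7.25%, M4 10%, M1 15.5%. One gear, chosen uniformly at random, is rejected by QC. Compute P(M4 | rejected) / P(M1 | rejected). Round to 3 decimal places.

Unnormalized posteriors (prior × likelihood):
  M5: 0.156 × 0.0725 = 0.01131
  M4: 0.616 × 0.1 = 0.0616
  M1: 0.228 × 0.155 = 0.03534
Normalizing constant = 0.10825.
The ratio is 0.0616 / 0.03534 (the normalizer cancels) = 1.743.

1.743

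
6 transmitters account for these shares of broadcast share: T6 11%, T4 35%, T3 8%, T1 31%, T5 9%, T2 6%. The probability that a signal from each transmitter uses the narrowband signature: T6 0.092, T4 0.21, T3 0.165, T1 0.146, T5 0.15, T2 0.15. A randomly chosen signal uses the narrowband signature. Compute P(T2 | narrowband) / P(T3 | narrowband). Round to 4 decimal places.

By Bayes' rule, posterior ∝ prior × likelihood:
  T6: 0.11 × 0.092 = 0.01012
  T4: 0.35 × 0.21 = 0.0735
  T3: 0.08 × 0.165 = 0.0132
  T1: 0.31 × 0.146 = 0.04526
  T5: 0.09 × 0.15 = 0.0135
  T2: 0.06 × 0.15 = 0.009
Normalizing constant = 0.16458.
The ratio is 0.009 / 0.0132 (the normalizer cancels) = 0.6818.

0.6818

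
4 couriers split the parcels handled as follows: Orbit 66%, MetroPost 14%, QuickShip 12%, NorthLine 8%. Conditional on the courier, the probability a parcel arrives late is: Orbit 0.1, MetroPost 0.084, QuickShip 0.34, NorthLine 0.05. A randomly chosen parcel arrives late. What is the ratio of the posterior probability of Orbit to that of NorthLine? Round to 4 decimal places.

Unnormalized posteriors (prior × likelihood):
  Orbit: 0.66 × 0.1 = 0.066
  MetroPost: 0.14 × 0.084 = 0.01176
  QuickShip: 0.12 × 0.34 = 0.0408
  NorthLine: 0.08 × 0.05 = 0.004
Sum = 0.12256.
The ratio is 0.066 / 0.004 (the normalizer cancels) = 16.5000.

16.5000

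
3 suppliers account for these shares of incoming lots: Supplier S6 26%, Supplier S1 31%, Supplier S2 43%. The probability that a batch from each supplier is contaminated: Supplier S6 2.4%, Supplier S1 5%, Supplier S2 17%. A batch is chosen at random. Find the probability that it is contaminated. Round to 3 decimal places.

0.095

By Bayes' rule, posterior ∝ prior × likelihood:
  Supplier S6: 0.26 × 0.024 = 0.00624
  Supplier S1: 0.31 × 0.05 = 0.0155
  Supplier S2: 0.43 × 0.17 = 0.0731
P(contaminated) = 0.00624 + 0.0155 + 0.0731 = 0.09484 → 0.095.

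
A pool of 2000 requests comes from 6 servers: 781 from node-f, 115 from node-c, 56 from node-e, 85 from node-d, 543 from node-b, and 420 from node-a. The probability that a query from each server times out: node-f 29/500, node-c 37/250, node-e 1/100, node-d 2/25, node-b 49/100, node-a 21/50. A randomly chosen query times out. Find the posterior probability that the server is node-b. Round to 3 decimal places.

0.520

Unnormalized posteriors (prior × likelihood):
  node-f: 0.3905 × 0.058 = 0.022649
  node-c: 0.0575 × 0.148 = 0.00851
  node-e: 0.028 × 0.01 = 0.00028
  node-d: 0.0425 × 0.08 = 0.0034
  node-b: 0.2715 × 0.49 = 0.133035
  node-a: 0.21 × 0.42 = 0.0882
Normalizing constant = 0.256074.
P(node-b | evidence) = 0.133035 / 0.256074 ≈ 0.520.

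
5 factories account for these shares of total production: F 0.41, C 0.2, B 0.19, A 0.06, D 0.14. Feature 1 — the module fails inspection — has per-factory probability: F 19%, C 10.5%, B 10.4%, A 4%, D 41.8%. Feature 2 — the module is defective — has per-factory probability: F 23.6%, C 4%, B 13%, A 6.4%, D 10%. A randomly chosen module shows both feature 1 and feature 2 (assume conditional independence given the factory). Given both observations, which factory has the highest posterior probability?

F

Compute prior × likelihood for every hypothesis:
  F: 0.41 × 0.19 × 0.236 = 0.0183844
  C: 0.2 × 0.105 × 0.04 = 0.00084
  B: 0.19 × 0.104 × 0.13 = 0.0025688
  A: 0.06 × 0.04 × 0.064 = 0.0001536
  D: 0.14 × 0.418 × 0.1 = 0.005852
Normalizing constant = 0.0277988.
Largest term belongs to F, so F is most probable.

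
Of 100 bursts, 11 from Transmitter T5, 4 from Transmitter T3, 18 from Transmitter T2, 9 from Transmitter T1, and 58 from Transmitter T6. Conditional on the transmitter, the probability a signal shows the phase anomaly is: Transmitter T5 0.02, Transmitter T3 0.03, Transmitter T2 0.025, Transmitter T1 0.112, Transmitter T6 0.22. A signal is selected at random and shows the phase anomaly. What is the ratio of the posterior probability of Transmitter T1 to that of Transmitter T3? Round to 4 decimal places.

8.4000

By Bayes' rule, posterior ∝ prior × likelihood:
  Transmitter T5: 0.11 × 0.02 = 0.0022
  Transmitter T3: 0.04 × 0.03 = 0.0012
  Transmitter T2: 0.18 × 0.025 = 0.0045
  Transmitter T1: 0.09 × 0.112 = 0.01008
  Transmitter T6: 0.58 × 0.22 = 0.1276
Normalizing constant = 0.14558.
The ratio is 0.01008 / 0.0012 (the normalizer cancels) = 8.4000.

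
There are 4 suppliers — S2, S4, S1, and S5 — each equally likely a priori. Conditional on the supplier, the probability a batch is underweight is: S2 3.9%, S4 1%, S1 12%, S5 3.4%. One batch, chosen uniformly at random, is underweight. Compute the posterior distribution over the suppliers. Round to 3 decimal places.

With a uniform prior (1/4 each), posterior ∝ likelihood:
  S2: 0.039
  S4: 0.01
  S1: 0.12
  S5: 0.034
Sum = 0.203.
P(S2 | underweight) = 0.039/0.203 ≈ 0.192
P(S4 | underweight) = 0.01/0.203 ≈ 0.049
P(S1 | underweight) = 0.12/0.203 ≈ 0.591
P(S5 | underweight) = 0.034/0.203 ≈ 0.167

S2 0.192, S4 0.049, S1 0.591, S5 0.167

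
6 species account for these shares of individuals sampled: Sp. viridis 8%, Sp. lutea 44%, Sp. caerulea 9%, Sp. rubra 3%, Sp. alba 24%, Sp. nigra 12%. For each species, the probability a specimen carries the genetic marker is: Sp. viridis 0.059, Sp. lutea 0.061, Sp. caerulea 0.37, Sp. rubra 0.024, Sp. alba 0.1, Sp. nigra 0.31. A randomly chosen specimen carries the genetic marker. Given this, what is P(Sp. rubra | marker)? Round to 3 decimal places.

Compute prior × likelihood for every hypothesis:
  Sp. viridis: 0.08 × 0.059 = 0.00472
  Sp. lutea: 0.44 × 0.061 = 0.02684
  Sp. caerulea: 0.09 × 0.37 = 0.0333
  Sp. rubra: 0.03 × 0.024 = 0.00072
  Sp. alba: 0.24 × 0.1 = 0.024
  Sp. nigra: 0.12 × 0.31 = 0.0372
Normalizing constant = 0.12678.
P(Sp. rubra | evidence) = 0.00072 / 0.12678 ≈ 0.006.

0.006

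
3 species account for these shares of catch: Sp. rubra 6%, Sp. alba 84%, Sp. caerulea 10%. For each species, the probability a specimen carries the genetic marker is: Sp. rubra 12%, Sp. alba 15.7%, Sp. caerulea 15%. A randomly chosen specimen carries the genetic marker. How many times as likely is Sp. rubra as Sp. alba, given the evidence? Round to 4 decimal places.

By Bayes' rule, posterior ∝ prior × likelihood:
  Sp. rubra: 0.06 × 0.12 = 0.0072
  Sp. alba: 0.84 × 0.157 = 0.13188
  Sp. caerulea: 0.1 × 0.15 = 0.015
Normalizing constant = 0.15408.
The ratio is 0.0072 / 0.13188 (the normalizer cancels) = 0.0546.

0.0546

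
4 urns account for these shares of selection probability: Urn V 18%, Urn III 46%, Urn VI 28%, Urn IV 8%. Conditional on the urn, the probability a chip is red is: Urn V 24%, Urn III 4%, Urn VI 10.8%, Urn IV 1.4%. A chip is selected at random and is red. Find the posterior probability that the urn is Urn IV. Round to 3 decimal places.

0.012

Unnormalized posteriors (prior × likelihood):
  Urn V: 0.18 × 0.24 = 0.0432
  Urn III: 0.46 × 0.04 = 0.0184
  Urn VI: 0.28 × 0.108 = 0.03024
  Urn IV: 0.08 × 0.014 = 0.00112
Total = 0.09296.
P(Urn IV | evidence) = 0.00112 / 0.09296 ≈ 0.012.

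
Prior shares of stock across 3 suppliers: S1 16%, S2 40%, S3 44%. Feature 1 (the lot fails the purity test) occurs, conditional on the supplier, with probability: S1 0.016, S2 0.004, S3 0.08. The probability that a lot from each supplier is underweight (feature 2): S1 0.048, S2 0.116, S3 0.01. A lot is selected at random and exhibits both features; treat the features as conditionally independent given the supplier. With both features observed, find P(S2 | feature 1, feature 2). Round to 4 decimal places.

0.2810

Prior × likelihood for each hypothesis:
  S1: 0.16 × 0.016 × 0.048 = 0.00012288
  S2: 0.4 × 0.004 × 0.116 = 0.0001856
  S3: 0.44 × 0.08 × 0.01 = 0.000352
Total = 0.00066048.
P(S2 | evidence) = 0.0001856 / 0.00066048 ≈ 0.2810.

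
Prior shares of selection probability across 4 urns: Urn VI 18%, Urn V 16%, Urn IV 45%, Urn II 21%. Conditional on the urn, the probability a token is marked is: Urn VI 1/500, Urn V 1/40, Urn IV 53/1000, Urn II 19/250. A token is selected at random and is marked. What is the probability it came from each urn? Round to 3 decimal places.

Urn VI 0.008, Urn V 0.091, Urn IV 0.540, Urn II 0.361

Unnormalized posteriors (prior × likelihood):
  Urn VI: 0.18 × 0.002 = 0.00036
  Urn V: 0.16 × 0.025 = 0.004
  Urn IV: 0.45 × 0.053 = 0.02385
  Urn II: 0.21 × 0.076 = 0.01596
Normalizing constant = 0.04417.
P(Urn VI | marked) = 0.00036/0.04417 ≈ 0.008
P(Urn V | marked) = 0.004/0.04417 ≈ 0.091
P(Urn IV | marked) = 0.02385/0.04417 ≈ 0.540
P(Urn II | marked) = 0.01596/0.04417 ≈ 0.361
(Check: 0.008+0.091+0.540+0.361 = 1.000.)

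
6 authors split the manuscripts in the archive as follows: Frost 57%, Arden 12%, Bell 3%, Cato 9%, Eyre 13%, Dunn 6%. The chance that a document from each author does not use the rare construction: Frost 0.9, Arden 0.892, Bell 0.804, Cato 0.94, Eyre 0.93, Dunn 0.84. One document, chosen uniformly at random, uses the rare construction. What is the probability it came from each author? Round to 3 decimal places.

Taking complements, P(rare-form | each) = Frost 0.1, Arden 0.108, Bell 0.196, Cato 0.06, Eyre 0.07, Dunn 0.16.
Unnormalized posteriors (prior × likelihood):
  Frost: 0.57 × 0.1 = 0.057
  Arden: 0.12 × 0.108 = 0.01296
  Bell: 0.03 × 0.196 = 0.00588
  Cato: 0.09 × 0.06 = 0.0054
  Eyre: 0.13 × 0.07 = 0.0091
  Dunn: 0.06 × 0.16 = 0.0096
Total = 0.09994.
P(Frost | rare-form) = 0.057/0.09994 ≈ 0.570
P(Arden | rare-form) = 0.01296/0.09994 ≈ 0.130
P(Bell | rare-form) = 0.00588/0.09994 ≈ 0.059
P(Cato | rare-form) = 0.0054/0.09994 ≈ 0.054
P(Eyre | rare-form) = 0.0091/0.09994 ≈ 0.091
P(Dunn | rare-form) = 0.0096/0.09994 ≈ 0.096
(Check: 0.570+0.130+0.059+0.054+0.091+0.096 = 1.000.)

Frost 0.570, Arden 0.130, Bell 0.059, Cato 0.054, Eyre 0.091, Dunn 0.096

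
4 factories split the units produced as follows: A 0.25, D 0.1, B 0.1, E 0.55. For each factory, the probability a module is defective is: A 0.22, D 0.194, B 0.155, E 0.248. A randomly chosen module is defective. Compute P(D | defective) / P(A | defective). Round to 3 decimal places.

Prior × likelihood for each hypothesis:
  A: 0.25 × 0.22 = 0.055
  D: 0.1 × 0.194 = 0.0194
  B: 0.1 × 0.155 = 0.0155
  E: 0.55 × 0.248 = 0.1364
Sum = 0.2263.
The ratio is 0.0194 / 0.055 (the normalizer cancels) = 0.353.

0.353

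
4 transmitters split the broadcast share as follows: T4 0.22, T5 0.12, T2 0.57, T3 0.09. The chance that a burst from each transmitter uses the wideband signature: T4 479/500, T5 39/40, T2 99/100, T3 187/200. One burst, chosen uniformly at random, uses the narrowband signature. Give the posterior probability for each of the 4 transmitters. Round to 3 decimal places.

T4 0.388, T5 0.126, T2 0.240, T3 0.246

Taking complements, P(narrowband | each) = T4 0.042, T5 0.025, T2 0.01, T3 0.065.
Compute prior × likelihood for every hypothesis:
  T4: 0.22 × 0.042 = 0.00924
  T5: 0.12 × 0.025 = 0.003
  T2: 0.57 × 0.01 = 0.0057
  T3: 0.09 × 0.065 = 0.00585
Normalizing constant = 0.02379.
P(T4 | narrowband) = 0.00924/0.02379 ≈ 0.388
P(T5 | narrowband) = 0.003/0.02379 ≈ 0.126
P(T2 | narrowband) = 0.0057/0.02379 ≈ 0.240
P(T3 | narrowband) = 0.00585/0.02379 ≈ 0.246
(Check: 0.388+0.126+0.240+0.246 = 1.000.)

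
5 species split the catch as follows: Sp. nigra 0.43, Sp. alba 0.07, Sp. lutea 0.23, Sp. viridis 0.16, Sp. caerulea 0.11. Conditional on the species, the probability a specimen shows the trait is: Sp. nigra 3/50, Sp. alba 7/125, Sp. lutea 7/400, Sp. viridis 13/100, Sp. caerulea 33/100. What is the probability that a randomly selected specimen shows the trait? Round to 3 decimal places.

0.091

Compute prior × likelihood for every hypothesis:
  Sp. nigra: 0.43 × 0.06 = 0.0258
  Sp. alba: 0.07 × 0.056 = 0.00392
  Sp. lutea: 0.23 × 0.0175 = 0.004025
  Sp. viridis: 0.16 × 0.13 = 0.0208
  Sp. caerulea: 0.11 × 0.33 = 0.0363
P(trait) = 0.0258 + 0.00392 + 0.004025 + 0.0208 + 0.0363 = 0.090845 → 0.091.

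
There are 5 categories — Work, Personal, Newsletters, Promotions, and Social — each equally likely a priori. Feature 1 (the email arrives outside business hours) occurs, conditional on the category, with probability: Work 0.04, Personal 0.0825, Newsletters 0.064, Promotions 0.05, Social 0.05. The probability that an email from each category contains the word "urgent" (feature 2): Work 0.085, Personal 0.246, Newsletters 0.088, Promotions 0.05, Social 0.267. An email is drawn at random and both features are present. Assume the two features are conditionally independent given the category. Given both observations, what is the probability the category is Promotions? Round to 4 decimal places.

Since the prior is uniform, the posterior is proportional to the likelihood:
  Work: 0.04 × 0.085 = 0.0034
  Personal: 0.0825 × 0.246 = 0.020295
  Newsletters: 0.064 × 0.088 = 0.005632
  Promotions: 0.05 × 0.05 = 0.0025
  Social: 0.05 × 0.267 = 0.01335
Total = 0.045177.
P(Promotions | evidence) = 0.0025 / 0.045177 ≈ 0.0553.

0.0553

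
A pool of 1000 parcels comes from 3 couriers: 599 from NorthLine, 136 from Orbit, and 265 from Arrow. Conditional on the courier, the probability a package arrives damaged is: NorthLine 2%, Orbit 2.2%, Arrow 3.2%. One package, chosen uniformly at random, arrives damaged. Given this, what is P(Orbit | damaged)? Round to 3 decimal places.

0.128

Unnormalized posteriors (prior × likelihood):
  NorthLine: 0.599 × 0.02 = 0.01198
  Orbit: 0.136 × 0.022 = 0.002992
  Arrow: 0.265 × 0.032 = 0.00848
Normalizing constant = 0.023452.
P(Orbit | evidence) = 0.002992 / 0.023452 ≈ 0.128.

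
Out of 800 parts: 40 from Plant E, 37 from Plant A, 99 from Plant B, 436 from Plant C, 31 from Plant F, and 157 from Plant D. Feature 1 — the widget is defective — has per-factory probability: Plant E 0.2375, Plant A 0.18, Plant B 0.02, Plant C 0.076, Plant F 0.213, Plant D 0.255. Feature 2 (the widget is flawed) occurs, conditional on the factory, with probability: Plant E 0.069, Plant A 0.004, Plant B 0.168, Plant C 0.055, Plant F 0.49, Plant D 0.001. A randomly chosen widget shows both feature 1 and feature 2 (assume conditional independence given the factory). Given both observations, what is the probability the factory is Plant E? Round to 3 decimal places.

Unnormalized posteriors (prior × likelihood):
  Plant E: 0.05 × 0.2375 × 0.069 = 0.000819375
  Plant A: 0.04625 × 0.18 × 0.004 = 0.0000333
  Plant B: 0.12375 × 0.02 × 0.168 = 0.0004158
  Plant C: 0.545 × 0.076 × 0.055 = 0.0022781
  Plant F: 0.03875 × 0.213 × 0.49 = 0.0040443375
  Plant D: 0.19625 × 0.255 × 0.001 = 0.00005004375
Sum = 0.00764095625.
P(Plant E | evidence) = 0.000819375 / 0.00764095625 ≈ 0.107.

0.107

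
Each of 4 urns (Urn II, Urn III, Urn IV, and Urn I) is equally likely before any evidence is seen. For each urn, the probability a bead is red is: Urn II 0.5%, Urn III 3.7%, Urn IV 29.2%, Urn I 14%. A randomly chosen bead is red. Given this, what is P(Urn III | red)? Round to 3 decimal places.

Since the prior is uniform, the posterior is proportional to the likelihood:
  Urn II: 0.005
  Urn III: 0.037
  Urn IV: 0.292
  Urn I: 0.14
Normalizing constant = 0.474.
P(Urn III | evidence) = 0.037 / 0.474 ≈ 0.078.

0.078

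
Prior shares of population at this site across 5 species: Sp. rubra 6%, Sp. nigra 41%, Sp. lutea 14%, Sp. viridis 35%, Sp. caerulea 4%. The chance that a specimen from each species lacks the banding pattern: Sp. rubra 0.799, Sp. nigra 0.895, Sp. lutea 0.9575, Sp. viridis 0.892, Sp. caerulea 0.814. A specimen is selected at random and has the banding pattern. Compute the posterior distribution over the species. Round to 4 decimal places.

Sp. rubra 0.1135, Sp. nigra 0.4050, Sp. lutea 0.0560, Sp. viridis 0.3556, Sp. caerulea 0.0700

Taking complements, P(banded | each) = Sp. rubra 0.201, Sp. nigra 0.105, Sp. lutea 0.0425, Sp. viridis 0.108, Sp. caerulea 0.186.
Compute prior × likelihood for every hypothesis:
  Sp. rubra: 0.06 × 0.201 = 0.01206
  Sp. nigra: 0.41 × 0.105 = 0.04305
  Sp. lutea: 0.14 × 0.0425 = 0.00595
  Sp. viridis: 0.35 × 0.108 = 0.0378
  Sp. caerulea: 0.04 × 0.186 = 0.00744
Total = 0.1063.
P(Sp. rubra | banded) = 0.01206/0.1063 ≈ 0.1135
P(Sp. nigra | banded) = 0.04305/0.1063 ≈ 0.4050
P(Sp. lutea | banded) = 0.00595/0.1063 ≈ 0.0560
P(Sp. viridis | banded) = 0.0378/0.1063 ≈ 0.3556
P(Sp. caerulea | banded) = 0.00744/0.1063 ≈ 0.0700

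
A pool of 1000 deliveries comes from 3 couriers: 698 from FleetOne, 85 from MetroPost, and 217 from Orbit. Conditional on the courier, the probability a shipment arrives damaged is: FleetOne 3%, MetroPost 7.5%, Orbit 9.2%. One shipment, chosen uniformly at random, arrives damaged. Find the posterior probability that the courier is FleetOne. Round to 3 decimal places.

0.443

Unnormalized posteriors (prior × likelihood):
  FleetOne: 0.698 × 0.03 = 0.02094
  MetroPost: 0.085 × 0.075 = 0.006375
  Orbit: 0.217 × 0.092 = 0.019964
Total = 0.047279.
P(FleetOne | evidence) = 0.02094 / 0.047279 ≈ 0.443.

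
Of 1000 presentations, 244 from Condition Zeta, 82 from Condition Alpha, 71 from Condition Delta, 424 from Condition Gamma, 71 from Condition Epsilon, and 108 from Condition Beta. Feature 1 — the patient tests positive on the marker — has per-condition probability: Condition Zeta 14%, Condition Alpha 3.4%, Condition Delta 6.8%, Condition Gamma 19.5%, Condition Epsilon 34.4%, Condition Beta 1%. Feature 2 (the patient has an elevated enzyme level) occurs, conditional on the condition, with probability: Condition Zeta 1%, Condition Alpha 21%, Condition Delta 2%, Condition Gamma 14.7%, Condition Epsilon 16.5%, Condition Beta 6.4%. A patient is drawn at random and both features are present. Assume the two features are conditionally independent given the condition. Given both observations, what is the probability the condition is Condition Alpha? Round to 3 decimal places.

By Bayes' rule, posterior ∝ prior × likelihood:
  Condition Zeta: 0.244 × 0.14 × 0.01 = 0.0003416
  Condition Alpha: 0.082 × 0.034 × 0.21 = 0.00058548
  Condition Delta: 0.071 × 0.068 × 0.02 = 0.00009656
  Condition Gamma: 0.424 × 0.195 × 0.147 = 0.01215396
  Condition Epsilon: 0.071 × 0.344 × 0.165 = 0.00402996
  Condition Beta: 0.108 × 0.01 × 0.064 = 0.00006912
Sum = 0.01727668.
P(Condition Alpha | evidence) = 0.00058548 / 0.01727668 ≈ 0.034.

0.034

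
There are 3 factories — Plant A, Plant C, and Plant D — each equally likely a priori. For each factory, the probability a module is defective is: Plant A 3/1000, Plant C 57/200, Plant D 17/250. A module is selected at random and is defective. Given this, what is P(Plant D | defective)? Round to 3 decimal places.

0.191

Since the prior is uniform, the posterior is proportional to the likelihood:
  Plant A: 0.003
  Plant C: 0.285
  Plant D: 0.068
Sum = 0.356.
P(Plant D | evidence) = 0.068 / 0.356 ≈ 0.191.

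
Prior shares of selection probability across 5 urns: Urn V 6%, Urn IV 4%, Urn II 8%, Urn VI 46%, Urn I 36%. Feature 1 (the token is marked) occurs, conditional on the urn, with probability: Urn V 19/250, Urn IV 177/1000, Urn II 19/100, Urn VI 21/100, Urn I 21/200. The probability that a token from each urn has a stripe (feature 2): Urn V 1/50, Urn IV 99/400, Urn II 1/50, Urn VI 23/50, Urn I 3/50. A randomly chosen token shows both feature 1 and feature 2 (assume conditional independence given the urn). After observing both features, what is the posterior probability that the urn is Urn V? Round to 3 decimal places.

0.002

By Bayes' rule, posterior ∝ prior × likelihood:
  Urn V: 0.06 × 0.076 × 0.02 = 0.0000912
  Urn IV: 0.04 × 0.177 × 0.2475 = 0.0017523
  Urn II: 0.08 × 0.19 × 0.02 = 0.000304
  Urn VI: 0.46 × 0.21 × 0.46 = 0.044436
  Urn I: 0.36 × 0.105 × 0.06 = 0.002268
Sum = 0.0488515.
P(Urn V | evidence) = 0.0000912 / 0.0488515 ≈ 0.002.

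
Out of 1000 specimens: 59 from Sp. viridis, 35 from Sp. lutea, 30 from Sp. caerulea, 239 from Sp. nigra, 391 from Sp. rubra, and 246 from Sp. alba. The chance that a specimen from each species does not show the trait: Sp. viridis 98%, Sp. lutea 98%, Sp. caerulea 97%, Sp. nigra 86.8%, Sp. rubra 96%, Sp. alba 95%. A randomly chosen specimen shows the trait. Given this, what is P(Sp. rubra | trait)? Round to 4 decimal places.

0.2512

Taking complements, P(trait | each) = Sp. viridis 0.02, Sp. lutea 0.02, Sp. caerulea 0.03, Sp. nigra 0.132, Sp. rubra 0.04, Sp. alba 0.05.
Unnormalized posteriors (prior × likelihood):
  Sp. viridis: 0.059 × 0.02 = 0.00118
  Sp. lutea: 0.035 × 0.02 = 0.0007
  Sp. caerulea: 0.03 × 0.03 = 0.0009
  Sp. nigra: 0.239 × 0.132 = 0.031548
  Sp. rubra: 0.391 × 0.04 = 0.01564
  Sp. alba: 0.246 × 0.05 = 0.0123
Total = 0.062268.
P(Sp. rubra | evidence) = 0.01564 / 0.062268 ≈ 0.2512.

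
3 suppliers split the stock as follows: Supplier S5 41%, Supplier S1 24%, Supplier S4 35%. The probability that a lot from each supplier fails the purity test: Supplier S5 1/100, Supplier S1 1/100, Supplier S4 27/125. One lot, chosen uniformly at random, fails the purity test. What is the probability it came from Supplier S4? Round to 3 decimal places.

0.921

Compute prior × likelihood for every hypothesis:
  Supplier S5: 0.41 × 0.01 = 0.0041
  Supplier S1: 0.24 × 0.01 = 0.0024
  Supplier S4: 0.35 × 0.216 = 0.0756
Normalizing constant = 0.0821.
P(Supplier S4 | evidence) = 0.0756 / 0.0821 ≈ 0.921.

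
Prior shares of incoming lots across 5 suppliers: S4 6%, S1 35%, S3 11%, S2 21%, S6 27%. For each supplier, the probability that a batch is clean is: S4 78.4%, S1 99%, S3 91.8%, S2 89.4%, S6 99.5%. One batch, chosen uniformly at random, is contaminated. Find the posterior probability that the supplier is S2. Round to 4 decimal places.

Taking complements, P(contaminated | each) = S4 0.216, S1 0.01, S3 0.082, S2 0.106, S6 0.005.
Unnormalized posteriors (prior × likelihood):
  S4: 0.06 × 0.216 = 0.01296
  S1: 0.35 × 0.01 = 0.0035
  S3: 0.11 × 0.082 = 0.00902
  S2: 0.21 × 0.106 = 0.02226
  S6: 0.27 × 0.005 = 0.00135
Sum = 0.04909.
P(S2 | evidence) = 0.02226 / 0.04909 ≈ 0.4535.

0.4535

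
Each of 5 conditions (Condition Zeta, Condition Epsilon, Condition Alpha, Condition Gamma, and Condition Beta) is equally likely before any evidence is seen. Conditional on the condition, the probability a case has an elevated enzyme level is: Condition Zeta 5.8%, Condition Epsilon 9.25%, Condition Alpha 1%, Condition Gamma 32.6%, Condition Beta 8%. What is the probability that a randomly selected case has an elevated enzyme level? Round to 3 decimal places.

0.113

With a uniform prior (1/5 each), posterior ∝ likelihood:
  Condition Zeta: 0.058
  Condition Epsilon: 0.0925
  Condition Alpha: 0.01
  Condition Gamma: 0.326
  Condition Beta: 0.08
P(elevated) = (1/5) × (0.058 + 0.0925 + 0.01 + 0.326 + 0.08) = 0.5665/5 ≈ 0.113.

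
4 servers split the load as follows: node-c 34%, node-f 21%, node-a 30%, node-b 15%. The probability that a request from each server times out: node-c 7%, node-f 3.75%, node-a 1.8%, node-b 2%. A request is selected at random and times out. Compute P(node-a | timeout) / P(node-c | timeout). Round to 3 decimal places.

0.227

By Bayes' rule, posterior ∝ prior × likelihood:
  node-c: 0.34 × 0.07 = 0.0238
  node-f: 0.21 × 0.0375 = 0.007875
  node-a: 0.3 × 0.018 = 0.0054
  node-b: 0.15 × 0.02 = 0.003
Sum = 0.040075.
The ratio is 0.0054 / 0.0238 (the normalizer cancels) = 0.227.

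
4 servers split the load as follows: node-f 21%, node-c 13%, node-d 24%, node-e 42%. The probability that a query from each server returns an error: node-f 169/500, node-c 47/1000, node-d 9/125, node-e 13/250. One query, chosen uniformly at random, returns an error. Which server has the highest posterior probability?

By Bayes' rule, posterior ∝ prior × likelihood:
  node-f: 0.21 × 0.338 = 0.07098
  node-c: 0.13 × 0.047 = 0.00611
  node-d: 0.24 × 0.072 = 0.01728
  node-e: 0.42 × 0.052 = 0.02184
Total = 0.11621.
Largest term belongs to node-f, so node-f is most probable.

node-f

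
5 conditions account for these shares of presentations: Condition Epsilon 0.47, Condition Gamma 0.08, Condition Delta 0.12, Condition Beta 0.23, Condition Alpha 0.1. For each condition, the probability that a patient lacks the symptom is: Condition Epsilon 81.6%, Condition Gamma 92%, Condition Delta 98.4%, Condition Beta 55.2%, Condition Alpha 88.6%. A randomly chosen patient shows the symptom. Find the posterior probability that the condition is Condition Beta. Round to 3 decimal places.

Taking complements, P(symptomatic | each) = Condition Epsilon 0.184, Condition Gamma 0.08, Condition Delta 0.016, Condition Beta 0.448, Condition Alpha 0.114.
By Bayes' rule, posterior ∝ prior × likelihood:
  Condition Epsilon: 0.47 × 0.184 = 0.08648
  Condition Gamma: 0.08 × 0.08 = 0.0064
  Condition Delta: 0.12 × 0.016 = 0.00192
  Condition Beta: 0.23 × 0.448 = 0.10304
  Condition Alpha: 0.1 × 0.114 = 0.0114
Total = 0.20924.
P(Condition Beta | evidence) = 0.10304 / 0.20924 ≈ 0.492.

0.492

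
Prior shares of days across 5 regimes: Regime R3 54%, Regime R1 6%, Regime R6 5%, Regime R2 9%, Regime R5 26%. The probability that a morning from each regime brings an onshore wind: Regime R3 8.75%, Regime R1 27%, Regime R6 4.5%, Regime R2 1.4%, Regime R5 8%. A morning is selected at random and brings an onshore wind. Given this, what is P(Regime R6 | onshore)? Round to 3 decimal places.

Unnormalized posteriors (prior × likelihood):
  Regime R3: 0.54 × 0.0875 = 0.04725
  Regime R1: 0.06 × 0.27 = 0.0162
  Regime R6: 0.05 × 0.045 = 0.00225
  Regime R2: 0.09 × 0.014 = 0.00126
  Regime R5: 0.26 × 0.08 = 0.0208
Sum = 0.08776.
P(Regime R6 | evidence) = 0.00225 / 0.08776 ≈ 0.026.

0.026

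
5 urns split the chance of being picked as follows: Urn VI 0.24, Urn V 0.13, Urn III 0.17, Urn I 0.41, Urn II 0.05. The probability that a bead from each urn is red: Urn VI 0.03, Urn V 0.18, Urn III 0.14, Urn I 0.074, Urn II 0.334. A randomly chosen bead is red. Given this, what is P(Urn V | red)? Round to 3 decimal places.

0.231

Compute prior × likelihood for every hypothesis:
  Urn VI: 0.24 × 0.03 = 0.0072
  Urn V: 0.13 × 0.18 = 0.0234
  Urn III: 0.17 × 0.14 = 0.0238
  Urn I: 0.41 × 0.074 = 0.03034
  Urn II: 0.05 × 0.334 = 0.0167
Normalizing constant = 0.10144.
P(Urn V | evidence) = 0.0234 / 0.10144 ≈ 0.231.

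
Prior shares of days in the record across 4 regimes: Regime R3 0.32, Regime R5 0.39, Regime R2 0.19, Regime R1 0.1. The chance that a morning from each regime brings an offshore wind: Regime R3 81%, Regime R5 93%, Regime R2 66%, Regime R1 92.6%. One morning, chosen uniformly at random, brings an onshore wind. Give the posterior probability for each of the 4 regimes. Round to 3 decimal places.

Taking complements, P(onshore | each) = Regime R3 0.19, Regime R5 0.07, Regime R2 0.34, Regime R1 0.074.
Compute prior × likelihood for every hypothesis:
  Regime R3: 0.32 × 0.19 = 0.0608
  Regime R5: 0.39 × 0.07 = 0.0273
  Regime R2: 0.19 × 0.34 = 0.0646
  Regime R1: 0.1 × 0.074 = 0.0074
Normalizing constant = 0.1601.
P(Regime R3 | onshore) = 0.0608/0.1601 ≈ 0.380
P(Regime R5 | onshore) = 0.0273/0.1601 ≈ 0.171
P(Regime R2 | onshore) = 0.0646/0.1601 ≈ 0.403
P(Regime R1 | onshore) = 0.0074/0.1601 ≈ 0.046
(Check: 0.380+0.171+0.403+0.046 = 1.000.)

Regime R3 0.380, Regime R5 0.171, Regime R2 0.403, Regime R1 0.046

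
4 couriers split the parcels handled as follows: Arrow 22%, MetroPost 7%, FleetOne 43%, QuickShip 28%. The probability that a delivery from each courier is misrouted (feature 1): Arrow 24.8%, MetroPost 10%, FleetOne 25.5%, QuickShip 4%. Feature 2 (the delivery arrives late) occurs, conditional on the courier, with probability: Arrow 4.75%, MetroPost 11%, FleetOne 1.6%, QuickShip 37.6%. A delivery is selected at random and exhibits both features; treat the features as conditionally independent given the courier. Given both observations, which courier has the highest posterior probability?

QuickShip

Prior × likelihood for each hypothesis:
  Arrow: 0.22 × 0.248 × 0.0475 = 0.0025916
  MetroPost: 0.07 × 0.1 × 0.11 = 0.00077
  FleetOne: 0.43 × 0.255 × 0.016 = 0.0017544
  QuickShip: 0.28 × 0.04 × 0.376 = 0.0042112
Sum = 0.0093272.
Largest term belongs to QuickShip, so QuickShip is most probable.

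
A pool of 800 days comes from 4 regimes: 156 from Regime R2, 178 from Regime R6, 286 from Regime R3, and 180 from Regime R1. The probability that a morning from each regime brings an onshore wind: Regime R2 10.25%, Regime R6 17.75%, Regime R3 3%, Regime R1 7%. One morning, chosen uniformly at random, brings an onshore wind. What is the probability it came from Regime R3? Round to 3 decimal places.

0.125

Compute prior × likelihood for every hypothesis:
  Regime R2: 0.195 × 0.1025 = 0.0199875
  Regime R6: 0.2225 × 0.1775 = 0.03949375
  Regime R3: 0.3575 × 0.03 = 0.010725
  Regime R1: 0.225 × 0.07 = 0.01575
Sum = 0.08595625.
P(Regime R3 | evidence) = 0.010725 / 0.08595625 ≈ 0.125.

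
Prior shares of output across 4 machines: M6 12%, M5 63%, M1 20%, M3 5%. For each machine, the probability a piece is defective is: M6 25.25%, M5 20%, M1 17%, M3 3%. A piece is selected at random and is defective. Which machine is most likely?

Prior × likelihood for each hypothesis:
  M6: 0.12 × 0.2525 = 0.0303
  M5: 0.63 × 0.2 = 0.126
  M1: 0.2 × 0.17 = 0.034
  M3: 0.05 × 0.03 = 0.0015
Normalizing constant = 0.1918.
Largest term belongs to M5, so M5 is most probable.

M5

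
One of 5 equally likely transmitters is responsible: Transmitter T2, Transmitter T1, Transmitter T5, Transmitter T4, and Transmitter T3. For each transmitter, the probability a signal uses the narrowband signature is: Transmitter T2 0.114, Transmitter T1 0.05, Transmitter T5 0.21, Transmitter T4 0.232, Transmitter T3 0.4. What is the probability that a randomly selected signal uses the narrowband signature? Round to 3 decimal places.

0.201

Since the prior is uniform, the posterior is proportional to the likelihood:
  Transmitter T2: 0.114
  Transmitter T1: 0.05
  Transmitter T5: 0.21
  Transmitter T4: 0.232
  Transmitter T3: 0.4
P(narrowband) = (1/5) × (0.114 + 0.05 + 0.21 + 0.232 + 0.4) = 1.006/5 ≈ 0.201.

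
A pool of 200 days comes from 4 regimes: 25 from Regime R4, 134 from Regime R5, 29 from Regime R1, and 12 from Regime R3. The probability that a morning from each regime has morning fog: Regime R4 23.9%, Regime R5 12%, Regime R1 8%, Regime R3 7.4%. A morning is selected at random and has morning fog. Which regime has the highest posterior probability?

Compute prior × likelihood for every hypothesis:
  Regime R4: 0.125 × 0.239 = 0.029875
  Regime R5: 0.67 × 0.12 = 0.0804
  Regime R1: 0.145 × 0.08 = 0.0116
  Regime R3: 0.06 × 0.074 = 0.00444
Sum = 0.126315.
Largest term belongs to Regime R5, so Regime R5 is most probable.

Regime R5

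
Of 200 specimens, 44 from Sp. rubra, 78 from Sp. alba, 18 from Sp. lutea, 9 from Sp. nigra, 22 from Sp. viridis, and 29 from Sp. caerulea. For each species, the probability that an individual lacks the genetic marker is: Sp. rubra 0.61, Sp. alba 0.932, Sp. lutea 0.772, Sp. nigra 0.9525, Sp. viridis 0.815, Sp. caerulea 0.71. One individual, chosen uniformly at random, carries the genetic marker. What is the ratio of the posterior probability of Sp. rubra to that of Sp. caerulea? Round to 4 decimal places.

Taking complements, P(marker | each) = Sp. rubra 0.39, Sp. alba 0.068, Sp. lutea 0.228, Sp. nigra 0.0475, Sp. viridis 0.185, Sp. caerulea 0.29.
Prior × likelihood for each hypothesis:
  Sp. rubra: 0.22 × 0.39 = 0.0858
  Sp. alba: 0.39 × 0.068 = 0.02652
  Sp. lutea: 0.09 × 0.228 = 0.02052
  Sp. nigra: 0.045 × 0.0475 = 0.0021375
  Sp. viridis: 0.11 × 0.185 = 0.02035
  Sp. caerulea: 0.145 × 0.29 = 0.04205
Normalizing constant = 0.1973775.
The ratio is 0.0858 / 0.04205 (the normalizer cancels) = 2.0404.

2.0404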